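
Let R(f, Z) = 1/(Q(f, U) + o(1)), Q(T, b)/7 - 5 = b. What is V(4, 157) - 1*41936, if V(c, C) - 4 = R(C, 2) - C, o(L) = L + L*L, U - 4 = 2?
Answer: -3325030/79 ≈ -42089.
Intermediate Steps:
U = 6 (U = 4 + 2 = 6)
Q(T, b) = 35 + 7*b
o(L) = L + L²
R(f, Z) = 1/79 (R(f, Z) = 1/((35 + 7*6) + 1*(1 + 1)) = 1/((35 + 42) + 1*2) = 1/(77 + 2) = 1/79)
V(c, C) = 317/79 - C (V(c, C) = 4 + (1/79 - C) = 317/79 - C)
V(4, 157) - 1*41936 = (317/79 - 1*157) - 1*41936 = (317/79 - 157) - 41936 = -12086/79 - 41936 = -3325030/79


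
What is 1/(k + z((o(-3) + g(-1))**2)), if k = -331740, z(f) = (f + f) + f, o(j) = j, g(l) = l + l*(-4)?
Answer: -1/331740 ≈ -3.0144e-6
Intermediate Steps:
g(l) = -3*l (g(l) = l - 4*l = -3*l)
z(f) = 3*f (z(f) = 2*f + f = 3*f)
1/(k + z((o(-3) + g(-1))**2)) = 1/(-331740 + 3*(-3 - 3*(-1))**2) = 1/(-331740 + 3*(-3 + 3)**2) = 1/(-331740 + 3*0**2) = 1/(-331740 + 3*0) = 1/(-331740 + 0) = 1/(-331740) = -1/331740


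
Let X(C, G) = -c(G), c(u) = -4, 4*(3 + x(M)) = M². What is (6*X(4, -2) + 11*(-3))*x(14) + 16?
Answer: -398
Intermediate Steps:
x(M) = -3 + M²/4
X(C, G) = 4 (X(C, G) = -1*(-4) = 4)
(6*X(4, -2) + 11*(-3))*x(14) + 16 = (6*4 + 11*(-3))*(-3 + (¼)*14²) + 16 = (24 - 33)*(-3 + (¼)*196) + 16 = -9*(-3 + 49) + 16 = -9*46 + 16 = -414 + 16 = -398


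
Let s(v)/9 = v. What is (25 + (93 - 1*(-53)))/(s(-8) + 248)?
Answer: 171/176 ≈ 0.97159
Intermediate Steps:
s(v) = 9*v
(25 + (93 - 1*(-53)))/(s(-8) + 248) = (25 + (93 - 1*(-53)))/(9*(-8) + 248) = (25 + (93 + 53))/(-72 + 248) = (25 + 146)/176 = 171*(1/176) = 171/176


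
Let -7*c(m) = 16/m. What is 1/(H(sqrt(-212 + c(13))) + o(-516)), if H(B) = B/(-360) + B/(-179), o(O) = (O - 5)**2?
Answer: 1221092647772400/331454609404054806727 + 826980*I*sqrt(439257)/331454609404054806727 ≈ 3.684e-6 + 1.6536e-12*I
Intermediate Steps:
c(m) = -16/(7*m)
o(O) = (-5 + O)**2
H(B) = -539*B/64440 (H(B) = B*(-1/360) + B*(-1/179) = -B/360 - B/179 = -539*B/64440)
1/(H(sqrt(-212 + c(13))) + o(-516)) = 1/(-539*sqrt(-212 - 16/7/13)/64440 + (-5 - 516)**2) = 1/(-539*sqrt(-212 - 16/7*1/13)/64440 + (-521)**2) = 1/(-539*sqrt(-212 - 16/91)/64440 + 271441) = 1/(-77*I*sqrt(439257)/418860 + 271441) = 1/(271441 - 77*I*sqrt(439257)/418860)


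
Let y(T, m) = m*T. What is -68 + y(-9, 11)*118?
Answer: -11750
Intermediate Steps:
y(T, m) = T*m
-68 + y(-9, 11)*118 = -68 - 9*11*118 = -68 - 99*118 = -68 - 11682 = -11750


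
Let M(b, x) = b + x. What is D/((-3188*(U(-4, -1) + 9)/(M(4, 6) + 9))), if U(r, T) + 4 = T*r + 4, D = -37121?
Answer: 705299/41444 ≈ 17.018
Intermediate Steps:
U(r, T) = T*r (U(r, T) = -4 + (T*r + 4) = -4 + (4 + T*r) = T*r)
D/((-3188*(U(-4, -1) + 9)/(M(4, 6) + 9))) = -37121*(-((4 + 6) + 9)/(3188*(-1*(-4) + 9))) = -37121*(-(10 + 9)/(3188*(4 + 9))) = -37121/((-41444/19)) = -37121/((-3188*13/19)) = -37121/(-41444/19) = -37121*(-19/41444) = 705299/41444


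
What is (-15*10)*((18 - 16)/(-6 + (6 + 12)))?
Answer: -25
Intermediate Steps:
(-15*10)*((18 - 16)/(-6 + (6 + 12))) = -300/(-6 + 18) = -300/12 = -150*1/6 = -25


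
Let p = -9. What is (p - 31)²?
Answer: 1600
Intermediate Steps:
(p - 31)² = (-9 - 31)² = (-40)² = 1600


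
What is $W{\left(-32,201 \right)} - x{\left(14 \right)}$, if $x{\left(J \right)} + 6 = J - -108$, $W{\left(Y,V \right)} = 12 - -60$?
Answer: $-44$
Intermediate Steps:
$W{\left(Y,V \right)} = 72$ ($W{\left(Y,V \right)} = 12 + 60 = 72$)
$x{\left(J \right)} = 102 + J$ ($x{\left(J \right)} = -6 + \left(J - -108\right) = -6 + \left(J + 108\right) = -6 + \left(108 + J\right) = 102 + J$)
$W{\left(-32,201 \right)} - x{\left(14 \right)} = 72 - \left(102 + 14\right) = 72 - 116 = -44$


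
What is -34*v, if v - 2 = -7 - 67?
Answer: 2448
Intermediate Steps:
v = -72 (v = 2 + (-7 - 67) = 2 - 74 = -72)
-34*v = -34*(-72) = 2448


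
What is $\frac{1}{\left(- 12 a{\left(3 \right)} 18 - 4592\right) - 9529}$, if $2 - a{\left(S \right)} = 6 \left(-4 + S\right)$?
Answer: $- \frac{1}{15849} \approx -6.3095 \cdot 10^{-5}$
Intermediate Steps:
$a{\left(S \right)} = 26 - 6 S$ ($a{\left(S \right)} = 2 - 6 \left(-4 + S\right) = 2 - \left(-24 + 6 S\right) = 26 - 6 S$)
$\frac{1}{\left(- 12 a{\left(3 \right)} 18 - 4592\right) - 9529} = \frac{1}{\left(- 12 \left(26 - 18\right) 18 - 4592\right) - 9529} = \frac{1}{\left(\left(-12\right) 8 \cdot 18 - 4592\right) - 9529} = \frac{1}{\left(\left(-96\right) 18 - 4592\right) - 9529} = \frac{1}{\left(-1728 - 4592\right) - 9529} = \frac{1}{-6320 - 9529} = \frac{1}{-15849} = - \frac{1}{15849}$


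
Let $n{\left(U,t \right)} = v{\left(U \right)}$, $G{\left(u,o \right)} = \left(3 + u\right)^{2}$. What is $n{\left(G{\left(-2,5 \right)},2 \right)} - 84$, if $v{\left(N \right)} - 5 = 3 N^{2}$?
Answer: $-76$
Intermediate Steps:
$v{\left(N \right)} = 5 + 3 N^{2}$
$n{\left(U,t \right)} = 5 + 3 U^{2}$
$n{\left(G{\left(-2,5 \right)},2 \right)} - 84 = \left(5 + 3 \left(\left(3 - 2\right)^{2}\right)^{2}\right) - 84 = \left(5 + 3 \left(1^{2}\right)^{2}\right) - 84 = \left(5 + 3 \cdot 1^{2}\right) - 84 = \left(5 + 3 \cdot 1\right) - 84 = \left(5 + 3\right) - 84 = 8 - 84 = -76$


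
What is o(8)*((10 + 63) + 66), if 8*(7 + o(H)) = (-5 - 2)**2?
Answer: -973/8 ≈ -121.63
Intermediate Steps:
o(H) = -7/8 (o(H) = -7 + (-5 - 2)**2/8 = -7 + (1/8)*(-7)**2 = -7 + (1/8)*49 = -7 + 49/8 = -7/8)
o(8)*((10 + 63) + 66) = -7*((10 + 63) + 66)/8 = -7*(73 + 66)/8 = -7/8*139 = -973/8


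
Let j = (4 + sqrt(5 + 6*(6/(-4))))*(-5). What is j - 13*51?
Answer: -683 - 10*I ≈ -683.0 - 10.0*I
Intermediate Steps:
j = -20 - 10*I (j = (4 + sqrt(5 + 6*(6*(-1/4))))*(-5) = (4 + sqrt(5 + 6*(-3/2)))*(-5) = (4 + sqrt(5 - 9))*(-5) = (4 + sqrt(-4))*(-5) = (4 + 2*I)*(-5) = -20 - 10*I ≈ -20.0 - 10.0*I)
j - 13*51 = (-20 - 10*I) - 13*51 = (-20 - 10*I) - 663 = -683 - 10*I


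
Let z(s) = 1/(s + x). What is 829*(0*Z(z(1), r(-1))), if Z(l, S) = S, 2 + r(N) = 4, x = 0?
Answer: 0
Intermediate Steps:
r(N) = 2 (r(N) = -2 + 4 = 2)
z(s) = 1/s (z(s) = 1/(s + 0) = 1/s)
829*(0*Z(z(1), r(-1))) = 829*(0*2) = 829*0 = 0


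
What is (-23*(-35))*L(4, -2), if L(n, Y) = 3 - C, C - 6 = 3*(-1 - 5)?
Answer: 12075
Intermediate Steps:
C = -12 (C = 6 + 3*(-1 - 5) = 6 + 3*(-6) = 6 - 18 = -12)
L(n, Y) = 15 (L(n, Y) = 3 - 1*(-12) = 3 + 12 = 15)
(-23*(-35))*L(4, -2) = -23*(-35)*15 = 805*15 = 12075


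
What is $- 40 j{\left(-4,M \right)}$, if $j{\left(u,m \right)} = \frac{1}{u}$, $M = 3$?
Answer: $10$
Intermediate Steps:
$- 40 j{\left(-4,M \right)} = - \frac{40}{-4} = \left(-40\right) \left(- \frac{1}{4}\right) = 10$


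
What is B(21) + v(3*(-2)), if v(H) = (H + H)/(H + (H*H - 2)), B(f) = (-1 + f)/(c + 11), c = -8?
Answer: 131/21 ≈ 6.2381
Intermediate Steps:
B(f) = -1/3 + f/3 (B(f) = (-1 + f)/(-8 + 11) = (-1 + f)/3 = (-1 + f)*(1/3) = -1/3 + f/3)
v(H) = 2*H/(-2 + H + H**2) (v(H) = (2*H)/(H + (H**2 - 2)) = (2*H)/(H + (-2 + H**2)) = (2*H)/(-2 + H + H**2) = 2*H/(-2 + H + H**2))
B(21) + v(3*(-2)) = (-1/3 + (1/3)*21) + 2*(3*(-2))/(-2 + 3*(-2) + (3*(-2))**2) = (-1/3 + 7) + 2*(-6)/(-2 - 6 + (-6)**2) = 20/3 + 2*(-6)/(-2 - 6 + 36) = 20/3 + 2*(-6)/28 = 20/3 + 2*(-6)*(1/28) = 20/3 - 3/7 = 131/21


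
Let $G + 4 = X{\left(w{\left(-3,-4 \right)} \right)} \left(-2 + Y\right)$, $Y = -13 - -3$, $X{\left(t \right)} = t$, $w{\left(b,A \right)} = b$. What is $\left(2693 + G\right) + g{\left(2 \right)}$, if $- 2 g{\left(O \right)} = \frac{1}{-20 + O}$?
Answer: $\frac{98101}{36} \approx 2725.0$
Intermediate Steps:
$Y = -10$ ($Y = -13 + 3 = -10$)
$G = 32$ ($G = -4 - 3 \left(-2 - 10\right) = -4 - -36 = -4 + 36 = 32$)
$g{\left(O \right)} = - \frac{1}{2 \left(-20 + O\right)}$
$\left(2693 + G\right) + g{\left(2 \right)} = \left(2693 + 32\right) - \frac{1}{-40 + 2 \cdot 2} = 2725 - \frac{1}{-40 + 4} = 2725 - \frac{1}{-36} = 2725 - - \frac{1}{36} = 2725 + \frac{1}{36} = \frac{98101}{36}$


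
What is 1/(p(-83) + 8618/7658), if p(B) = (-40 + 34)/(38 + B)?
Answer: 57435/72293 ≈ 0.79448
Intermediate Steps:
p(B) = -6/(38 + B)
1/(p(-83) + 8618/7658) = 1/(-6/(38 - 83) + 8618/7658) = 1/(-6/(-45) + 8618*(1/7658)) = 1/(-6*(-1/45) + 4309/3829) = 1/(2/15 + 4309/3829) = 1/(72293/57435) = 57435/72293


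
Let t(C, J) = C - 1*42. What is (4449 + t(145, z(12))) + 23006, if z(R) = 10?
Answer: 27558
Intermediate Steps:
t(C, J) = -42 + C (t(C, J) = C - 42 = -42 + C)
(4449 + t(145, z(12))) + 23006 = (4449 + (-42 + 145)) + 23006 = (4449 + 103) + 23006 = 4552 + 23006 = 27558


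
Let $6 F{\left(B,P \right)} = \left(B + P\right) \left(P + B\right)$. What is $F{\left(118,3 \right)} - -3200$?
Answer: $\frac{33841}{6} \approx 5640.2$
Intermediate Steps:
$F{\left(B,P \right)} = \frac{\left(B + P\right)^{2}}{6}$ ($F{\left(B,P \right)} = \frac{\left(B + P\right) \left(P + B\right)}{6} = \frac{\left(B + P\right) \left(B + P\right)}{6} = \frac{\left(B + P\right)^{2}}{6}$)
$F{\left(118,3 \right)} - -3200 = \frac{\left(118 + 3\right)^{2}}{6} - -3200 = \frac{121^{2}}{6} + 3200 = \frac{1}{6} \cdot 14641 + 3200 = \frac{14641}{6} + 3200 = \frac{33841}{6}$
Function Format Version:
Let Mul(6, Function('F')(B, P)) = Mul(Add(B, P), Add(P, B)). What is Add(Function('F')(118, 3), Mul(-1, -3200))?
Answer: Rational(33841, 6) ≈ 5640.2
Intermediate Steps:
Function('F')(B, P) = Mul(Rational(1, 6), Pow(Add(B, P), 2)) (Function('F')(B, P) = Mul(Rational(1, 6), Mul(Add(B, P), Add(P, B))) = Mul(Rational(1, 6), Mul(Add(B, P), Add(B, P))) = Mul(Rational(1, 6), Pow(Add(B, P), 2)))
Add(Function('F')(118, 3), Mul(-1, -3200)) = Add(Mul(Rational(1, 6), Pow(Add(118, 3), 2)), Mul(-1, -3200)) = Add(Mul(Rational(1, 6), Pow(121, 2)), 3200) = Add(Mul(Rational(1, 6), 14641), 3200) = Add(Rational(14641, 6), 3200) = Rational(33841, 6)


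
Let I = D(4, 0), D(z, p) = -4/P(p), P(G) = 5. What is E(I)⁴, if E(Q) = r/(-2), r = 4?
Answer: 16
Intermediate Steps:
D(z, p) = -⅘ (D(z, p) = -4/5 = -4*⅕ = -⅘)
I = -⅘ ≈ -0.80000
E(Q) = -2 (E(Q) = 4/(-2) = 4*(-½) = -2)
E(I)⁴ = (-2)⁴ = 16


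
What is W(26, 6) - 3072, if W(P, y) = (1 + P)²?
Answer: -2343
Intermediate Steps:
W(26, 6) - 3072 = (1 + 26)² - 3072 = 27² - 3072 = 729 - 3072 = -2343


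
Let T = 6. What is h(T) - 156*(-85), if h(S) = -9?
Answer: 13251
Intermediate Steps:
h(T) - 156*(-85) = -9 - 156*(-85) = -9 + 13260 = 13251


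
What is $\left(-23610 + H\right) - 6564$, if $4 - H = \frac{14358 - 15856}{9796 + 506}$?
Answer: $- \frac{155404921}{5151} \approx -30170.0$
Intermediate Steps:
$H = \frac{21353}{5151}$ ($H = 4 - \frac{14358 - 15856}{9796 + 506} = 4 - - \frac{1498}{10302} = 4 - \left(-1498\right) \frac{1}{10302} = 4 - - \frac{749}{5151} = 4 + \frac{749}{5151} = \frac{21353}{5151} \approx 4.1454$)
$\left(-23610 + H\right) - 6564 = \left(-23610 + \frac{21353}{5151}\right) - 6564 = - \frac{121593757}{5151} - 6564 = - \frac{155404921}{5151}$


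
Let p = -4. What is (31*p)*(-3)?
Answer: 372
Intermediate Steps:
(31*p)*(-3) = (31*(-4))*(-3) = -124*(-3) = 372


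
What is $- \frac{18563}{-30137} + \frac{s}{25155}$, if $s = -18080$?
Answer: $- \frac{15584939}{151619247} \approx -0.10279$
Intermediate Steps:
$- \frac{18563}{-30137} + \frac{s}{25155} = - \frac{18563}{-30137} - \frac{18080}{25155} = \left(-18563\right) \left(- \frac{1}{30137}\right) - \frac{3616}{5031} = \frac{18563}{30137} - \frac{3616}{5031} = - \frac{15584939}{151619247}$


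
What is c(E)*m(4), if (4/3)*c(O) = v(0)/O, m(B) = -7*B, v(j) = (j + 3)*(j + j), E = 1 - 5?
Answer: 0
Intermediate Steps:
E = -4
v(j) = 2*j*(3 + j) (v(j) = (3 + j)*(2*j) = 2*j*(3 + j))
c(O) = 0 (c(O) = 3*((2*0*(3 + 0))/O)/4 = 3*((2*0*3)/O)/4 = 3*(0/O)/4 = (3/4)*0 = 0)
c(E)*m(4) = 0*(-7*4) = 0*(-28) = 0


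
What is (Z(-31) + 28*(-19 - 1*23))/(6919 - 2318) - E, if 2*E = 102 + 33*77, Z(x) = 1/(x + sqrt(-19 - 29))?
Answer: -12272260217/9284818 - 4*I*sqrt(3)/4642409 ≈ -1321.8 - 1.4924e-6*I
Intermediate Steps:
Z(x) = 1/(x + 4*I*sqrt(3)) (Z(x) = 1/(x + sqrt(-48)) = 1/(x + 4*I*sqrt(3)))
E = 2643/2 (E = (102 + 33*77)/2 = (102 + 2541)/2 = (1/2)*2643 = 2643/2 ≈ 1321.5)
(Z(-31) + 28*(-19 - 1*23))/(6919 - 2318) - E = (1/(-31 + 4*I*sqrt(3)) + 28*(-19 - 1*23))/(6919 - 2318) - 1*2643/2 = (1/(-31 + 4*I*sqrt(3)) + 28*(-19 - 23))/4601 - 2643/2 = (1/(-31 + 4*I*sqrt(3)) + 28*(-42))*(1/4601) - 2643/2 = (1/(-31 + 4*I*sqrt(3)) - 1176)*(1/4601) - 2643/2 = (-1176 + 1/(-31 + 4*I*sqrt(3)))*(1/4601) - 2643/2 = (-1176/4601 + 1/(4601*(-31 + 4*I*sqrt(3)))) - 2643/2 = -12162795/9202 + 1/(4601*(-31 + 4*I*sqrt(3)))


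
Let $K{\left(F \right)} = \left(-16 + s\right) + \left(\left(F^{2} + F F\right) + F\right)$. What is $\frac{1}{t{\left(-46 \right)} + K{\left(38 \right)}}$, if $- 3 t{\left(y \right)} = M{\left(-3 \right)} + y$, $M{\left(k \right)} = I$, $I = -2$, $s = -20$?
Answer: $\frac{1}{2906} \approx 0.00034412$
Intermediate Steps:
$M{\left(k \right)} = -2$
$t{\left(y \right)} = \frac{2}{3} - \frac{y}{3}$ ($t{\left(y \right)} = - \frac{-2 + y}{3} = \frac{2}{3} - \frac{y}{3}$)
$K{\left(F \right)} = -36 + F + 2 F^{2}$ ($K{\left(F \right)} = \left(-16 - 20\right) + \left(\left(F^{2} + F F\right) + F\right) = -36 + \left(\left(F^{2} + F^{2}\right) + F\right) = -36 + \left(2 F^{2} + F\right) = -36 + \left(F + 2 F^{2}\right) = -36 + F + 2 F^{2}$)
$\frac{1}{t{\left(-46 \right)} + K{\left(38 \right)}} = \frac{1}{\left(\frac{2}{3} - - \frac{46}{3}\right) + \left(-36 + 38 + 2 \cdot 38^{2}\right)} = \frac{1}{\left(\frac{2}{3} + \frac{46}{3}\right) + \left(-36 + 38 + 2 \cdot 1444\right)} = \frac{1}{16 + \left(-36 + 38 + 2888\right)} = \frac{1}{16 + 2890} = \frac{1}{2906}$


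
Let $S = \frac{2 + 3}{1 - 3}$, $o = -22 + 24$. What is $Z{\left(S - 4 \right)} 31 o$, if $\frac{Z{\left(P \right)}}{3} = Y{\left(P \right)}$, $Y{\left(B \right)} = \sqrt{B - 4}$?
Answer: $93 i \sqrt{42} \approx 602.71 i$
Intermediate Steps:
$Y{\left(B \right)} = \sqrt{-4 + B}$
$o = 2$
$S = - \frac{5}{2}$ ($S = \frac{5}{-2} = 5 \left(- \frac{1}{2}\right) = - \frac{5}{2} \approx -2.5$)
$Z{\left(P \right)} = 3 \sqrt{-4 + P}$
$Z{\left(S - 4 \right)} 31 o = 3 \sqrt{-4 - \frac{13}{2}} \cdot 31 \cdot 2 = 3 \sqrt{- \frac{21}{2}} \cdot 31 \cdot 2 = 3 \frac{i \sqrt{42}}{2} \cdot 31 \cdot 2 = \frac{3 i \sqrt{42}}{2} \cdot 31 \cdot 2 = \frac{93 i \sqrt{42}}{2} \cdot 2 = 93 i \sqrt{42}$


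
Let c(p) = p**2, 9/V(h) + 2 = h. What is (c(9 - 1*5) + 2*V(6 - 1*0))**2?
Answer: 1681/4 ≈ 420.25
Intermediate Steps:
V(h) = 9/(-2 + h)
(c(9 - 1*5) + 2*V(6 - 1*0))**2 = ((9 - 1*5)**2 + 2*(9/(-2 + (6 - 1*0))))**2 = ((9 - 5)**2 + 2*(9/(-2 + (6 + 0))))**2 = (4**2 + 2*(9/(-2 + 6)))**2 = (16 + 2*(9/4))**2 = (16 + 9/2)**2 = (41/2)**2 = 1681/4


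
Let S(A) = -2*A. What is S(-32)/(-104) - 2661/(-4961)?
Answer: -5095/64493 ≈ -0.079001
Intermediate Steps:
S(-32)/(-104) - 2661/(-4961) = -2*(-32)/(-104) - 2661/(-4961) = 64*(-1/104) - 2661*(-1/4961) = -8/13 + 2661/4961 = -5095/64493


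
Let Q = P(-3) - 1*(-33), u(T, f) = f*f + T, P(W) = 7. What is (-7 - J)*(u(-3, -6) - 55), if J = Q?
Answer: 1034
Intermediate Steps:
u(T, f) = T + f² (u(T, f) = f² + T = T + f²)
Q = 40 (Q = 7 - 1*(-33) = 7 + 33 = 40)
J = 40
(-7 - J)*(u(-3, -6) - 55) = (-7 - 1*40)*((-3 + (-6)²) - 55) = (-7 - 40)*((-3 + 36) - 55) = -47*(33 - 55) = -47*(-22) = 1034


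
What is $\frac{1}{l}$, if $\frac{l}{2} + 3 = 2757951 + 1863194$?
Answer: $\frac{1}{9242284} \approx 1.082 \cdot 10^{-7}$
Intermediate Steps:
$l = 9242284$ ($l = -6 + 2 \left(2757951 + 1863194\right) = -6 + 2 \cdot 4621145 = -6 + 9242290 = 9242284$)
$\frac{1}{l} = \frac{1}{9242284}$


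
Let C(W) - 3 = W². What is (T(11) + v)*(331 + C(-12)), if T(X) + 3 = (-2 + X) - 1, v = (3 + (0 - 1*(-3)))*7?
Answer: 22466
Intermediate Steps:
v = 42 (v = (3 + (0 + 3))*7 = (3 + 3)*7 = 6*7 = 42)
T(X) = -6 + X (T(X) = -3 + ((-2 + X) - 1) = -3 + (-3 + X) = -6 + X)
C(W) = 3 + W²
(T(11) + v)*(331 + C(-12)) = ((-6 + 11) + 42)*(331 + (3 + (-12)²)) = (5 + 42)*(331 + (3 + 144)) = 47*(331 + 147) = 47*478 = 22466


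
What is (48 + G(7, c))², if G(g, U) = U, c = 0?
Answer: 2304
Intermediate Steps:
(48 + G(7, c))² = (48 + 0)² = 48² = 2304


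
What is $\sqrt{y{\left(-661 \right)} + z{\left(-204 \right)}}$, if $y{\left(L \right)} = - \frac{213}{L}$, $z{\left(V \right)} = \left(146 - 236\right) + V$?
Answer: $\frac{3 i \sqrt{14257109}}{661} \approx 17.137 i$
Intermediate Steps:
$z{\left(V \right)} = -90 + V$
$\sqrt{y{\left(-661 \right)} + z{\left(-204 \right)}} = \sqrt{- \frac{213}{-661} - 294} = \sqrt{\left(-213\right) \left(- \frac{1}{661}\right) - 294} = \sqrt{\frac{213}{661} - 294} = \sqrt{- \frac{194121}{661}} = \frac{3 i \sqrt{14257109}}{661}$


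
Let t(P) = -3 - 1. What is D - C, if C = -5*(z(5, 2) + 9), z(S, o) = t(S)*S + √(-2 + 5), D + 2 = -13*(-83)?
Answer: 1022 + 5*√3 ≈ 1030.7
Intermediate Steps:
t(P) = -4
D = 1077 (D = -2 - 13*(-83) = -2 + 1079 = 1077)
z(S, o) = √3 - 4*S (z(S, o) = -4*S + √(-2 + 5) = -4*S + √3 = √3 - 4*S)
C = 55 - 5*√3 (C = -5*((√3 - 4*5) + 9) = -5*((√3 - 20) + 9) = -5*((-20 + √3) + 9) = -5*(-11 + √3) = 55 - 5*√3 ≈ 46.340)
D - C = 1077 - (55 - 5*√3) = 1077 + (-55 + 5*√3) = 1022 + 5*√3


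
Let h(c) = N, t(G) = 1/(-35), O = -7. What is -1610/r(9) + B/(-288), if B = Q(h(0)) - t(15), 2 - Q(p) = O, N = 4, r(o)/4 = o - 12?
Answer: 338021/2520 ≈ 134.14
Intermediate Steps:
r(o) = -48 + 4*o (r(o) = 4*(o - 12) = 4*(-12 + o) = -48 + 4*o)
t(G) = -1/35
h(c) = 4
Q(p) = 9 (Q(p) = 2 - 1*(-7) = 2 + 7 = 9)
B = 316/35 (B = 9 - 1*(-1/35) = 9 + 1/35 = 316/35 ≈ 9.0286)
-1610/r(9) + B/(-288) = -1610/(-48 + 4*9) + (316/35)/(-288) = -1610/(-48 + 36) + (316/35)*(-1/288) = -1610/(-12) - 79/2520 = -1610*(-1/12) - 79/2520 = 805/6 - 79/2520 = 338021/2520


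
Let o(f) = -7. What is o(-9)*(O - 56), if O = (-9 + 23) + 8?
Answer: 238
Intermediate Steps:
O = 22 (O = 14 + 8 = 22)
o(-9)*(O - 56) = -7*(22 - 56) = -7*(-34) = 238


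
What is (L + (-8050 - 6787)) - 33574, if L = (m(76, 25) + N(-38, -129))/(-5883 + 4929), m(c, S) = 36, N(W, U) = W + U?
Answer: -46183963/954 ≈ -48411.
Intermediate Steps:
N(W, U) = U + W
L = 131/954 (L = (36 + (-129 - 38))/(-5883 + 4929) = (36 - 167)/(-954) = -131*(-1/954) = 131/954 ≈ 0.13732)
(L + (-8050 - 6787)) - 33574 = (131/954 + (-8050 - 6787)) - 33574 = (131/954 - 14837) - 33574 = -14154367/954 - 33574 = -46183963/954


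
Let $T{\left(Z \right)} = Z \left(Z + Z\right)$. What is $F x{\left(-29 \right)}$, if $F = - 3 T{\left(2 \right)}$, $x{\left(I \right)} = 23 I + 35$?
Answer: $15168$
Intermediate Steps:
$T{\left(Z \right)} = 2 Z^{2}$ ($T{\left(Z \right)} = Z 2 Z = 2 Z^{2}$)
$x{\left(I \right)} = 35 + 23 I$
$F = -24$ ($F = - 3 \cdot 2 \cdot 2^{2} = - 3 \cdot 2 \cdot 4 = \left(-3\right) 8 = -24$)
$F x{\left(-29 \right)} = - 24 \left(35 + 23 \left(-29\right)\right) = - 24 \left(35 - 667\right) = \left(-24\right) \left(-632\right) = 15168$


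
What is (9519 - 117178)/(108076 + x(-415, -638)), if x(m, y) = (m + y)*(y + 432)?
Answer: -107659/324994 ≈ -0.33126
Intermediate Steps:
x(m, y) = (432 + y)*(m + y) (x(m, y) = (m + y)*(432 + y) = (432 + y)*(m + y))
(9519 - 117178)/(108076 + x(-415, -638)) = (9519 - 117178)/(108076 + ((-638)² + 432*(-415) + 432*(-638) - 415*(-638))) = -107659/(108076 + (407044 - 179280 - 275616 + 264770)) = -107659/(108076 + 216918) = -107659/324994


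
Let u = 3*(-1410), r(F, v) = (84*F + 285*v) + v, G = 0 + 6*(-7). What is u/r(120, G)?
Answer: 705/322 ≈ 2.1894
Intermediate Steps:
G = -42 (G = 0 - 42 = -42)
r(F, v) = 84*F + 286*v
u = -4230
u/r(120, G) = -4230/(84*120 + 286*(-42)) = -4230/(10080 - 12012) = -4230/(-1932) = -4230*(-1/1932) = 705/322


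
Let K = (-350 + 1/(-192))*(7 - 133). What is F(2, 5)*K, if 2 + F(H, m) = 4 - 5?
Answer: -4233663/32 ≈ -1.3230e+5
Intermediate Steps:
K = 1411221/32 (K = (-350 - 1/192)*(-126) = -67201/192*(-126) = 1411221/32 ≈ 44101.)
F(H, m) = -3 (F(H, m) = -2 + (4 - 5) = -2 - 1 = -3)
F(2, 5)*K = -3*1411221/32 = -4233663/32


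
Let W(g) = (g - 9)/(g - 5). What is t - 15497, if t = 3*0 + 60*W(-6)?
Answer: -169567/11 ≈ -15415.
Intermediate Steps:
W(g) = (-9 + g)/(-5 + g)
t = 900/11 (t = 3*0 + 60*((-9 - 6)/(-5 - 6)) = 0 + 60*(-15/(-11)) = 0 + 60*(-1/11*(-15)) = 0 + 60*(15/11) = 0 + 900/11 = 900/11 ≈ 81.818)
t - 15497 = 900/11 - 15497 = -169567/11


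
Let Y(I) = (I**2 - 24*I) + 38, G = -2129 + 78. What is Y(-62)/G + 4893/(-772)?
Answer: -14181183/1583372 ≈ -8.9563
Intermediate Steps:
G = -2051
Y(I) = 38 + I**2 - 24*I
Y(-62)/G + 4893/(-772) = (38 + (-62)**2 - 24*(-62))/(-2051) + 4893/(-772) = (38 + 3844 + 1488)*(-1/2051) + 4893*(-1/772) = 5370*(-1/2051) - 4893/772 = -5370/2051 - 4893/772 = -14181183/1583372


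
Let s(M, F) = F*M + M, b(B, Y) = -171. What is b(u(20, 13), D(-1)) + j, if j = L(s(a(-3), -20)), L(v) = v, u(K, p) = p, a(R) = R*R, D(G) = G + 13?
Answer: -342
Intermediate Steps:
D(G) = 13 + G
a(R) = R²
s(M, F) = M + F*M
j = -171 (j = (-3)²*(1 - 20) = 9*(-19) = -171)
b(u(20, 13), D(-1)) + j = -171 - 171 = -342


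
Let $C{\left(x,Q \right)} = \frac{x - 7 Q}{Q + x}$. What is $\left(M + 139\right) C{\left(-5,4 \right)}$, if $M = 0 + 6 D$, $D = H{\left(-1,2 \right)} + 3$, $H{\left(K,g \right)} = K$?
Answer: $4983$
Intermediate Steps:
$D = 2$ ($D = -1 + 3 = 2$)
$C{\left(x,Q \right)} = \frac{x - 7 Q}{Q + x}$
$M = 12$ ($M = 0 + 6 \cdot 2 = 0 + 12 = 12$)
$\left(M + 139\right) C{\left(-5,4 \right)} = \left(12 + 139\right) \frac{-5 - 28}{4 - 5} = 151 \frac{-5 - 28}{-1} = 151 \left(\left(-1\right) \left(-33\right)\right) = 151 \cdot 33 = 4983$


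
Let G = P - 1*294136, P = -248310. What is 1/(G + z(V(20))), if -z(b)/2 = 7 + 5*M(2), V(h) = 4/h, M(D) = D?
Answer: -1/542480 ≈ -1.8434e-6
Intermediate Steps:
G = -542446 (G = -248310 - 1*294136 = -248310 - 294136 = -542446)
z(b) = -34 (z(b) = -2*(7 + 5*2) = -2*(7 + 10) = -2*17 = -34)
1/(G + z(V(20))) = 1/(-542446 - 34) = 1/(-542480) = -1/542480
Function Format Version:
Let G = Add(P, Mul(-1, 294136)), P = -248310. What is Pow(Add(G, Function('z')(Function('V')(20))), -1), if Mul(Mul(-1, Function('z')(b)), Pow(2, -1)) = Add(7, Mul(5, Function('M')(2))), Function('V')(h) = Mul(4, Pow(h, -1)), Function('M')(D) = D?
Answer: Rational(-1, 542480) ≈ -1.8434e-6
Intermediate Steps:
G = -542446 (G = Add(-248310, Mul(-1, 294136)) = Add(-248310, -294136) = -542446)
Function('z')(b) = -34 (Function('z')(b) = Mul(-2, Add(7, Mul(5, 2))) = Mul(-2, Add(7, 10)) = Mul(-2, 17) = -34)
Pow(Add(G, Function('z')(Function('V')(20))), -1) = Pow(Add(-542446, -34), -1) = Pow(-542480, -1) = Rational(-1, 542480)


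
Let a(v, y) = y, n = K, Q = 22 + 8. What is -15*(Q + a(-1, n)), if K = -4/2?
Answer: -420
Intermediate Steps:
K = -2 (K = -4*½ = -2)
Q = 30
n = -2
-15*(Q + a(-1, n)) = -15*(30 - 2) = -15*28 = -420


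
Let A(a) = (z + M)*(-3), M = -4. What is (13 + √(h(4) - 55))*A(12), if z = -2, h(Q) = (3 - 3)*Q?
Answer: 234 + 18*I*√55 ≈ 234.0 + 133.49*I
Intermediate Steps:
h(Q) = 0 (h(Q) = 0*Q = 0)
A(a) = 18 (A(a) = (-2 - 4)*(-3) = -6*(-3) = 18)
(13 + √(h(4) - 55))*A(12) = (13 + √(0 - 55))*18 = (13 + √(-55))*18 = (13 + I*√55)*18 = 234 + 18*I*√55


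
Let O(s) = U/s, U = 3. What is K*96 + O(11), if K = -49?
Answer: -51741/11 ≈ -4703.7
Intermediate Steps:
O(s) = 3/s
K*96 + O(11) = -49*96 + 3/11 = -4704 + 3*(1/11) = -4704 + 3/11 = -51741/11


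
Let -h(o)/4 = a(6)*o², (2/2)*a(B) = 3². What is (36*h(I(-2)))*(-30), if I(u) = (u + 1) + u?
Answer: 349920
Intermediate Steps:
a(B) = 9 (a(B) = 3² = 9)
I(u) = 1 + 2*u (I(u) = (1 + u) + u = 1 + 2*u)
h(o) = -36*o²
(36*h(I(-2)))*(-30) = (36*(-36*(1 + 2*(-2))²))*(-30) = (36*(-36*(1 - 4)²))*(-30) = (36*(-36*(-3)²))*(-30) = (36*(-36*9))*(-30) = (36*(-324))*(-30) = -11664*(-30) = 349920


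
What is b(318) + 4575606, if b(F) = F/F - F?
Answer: 4575289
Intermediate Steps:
b(F) = 1 - F
b(318) + 4575606 = (1 - 1*318) + 4575606 = (1 - 318) + 4575606 = -317 + 4575606 = 4575289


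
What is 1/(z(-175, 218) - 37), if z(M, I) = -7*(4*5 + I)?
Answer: -1/1703 ≈ -0.00058720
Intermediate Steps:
z(M, I) = -140 - 7*I (z(M, I) = -7*(20 + I) = -140 - 7*I)
1/(z(-175, 218) - 37) = 1/((-140 - 7*218) - 37) = 1/((-140 - 1526) - 37) = 1/(-1666 - 37) = 1/(-1703) = -1/1703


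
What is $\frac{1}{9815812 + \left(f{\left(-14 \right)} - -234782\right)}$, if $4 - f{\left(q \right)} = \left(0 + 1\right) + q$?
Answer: $\frac{1}{10050611} \approx 9.9496 \cdot 10^{-8}$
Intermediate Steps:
$f{\left(q \right)} = 3 - q$ ($f{\left(q \right)} = 4 - \left(\left(0 + 1\right) + q\right) = 4 - \left(1 + q\right) = 3 - q$)
$\frac{1}{9815812 + \left(f{\left(-14 \right)} - -234782\right)} = \frac{1}{9815812 + \left(\left(3 - -14\right) - -234782\right)} = \frac{1}{9815812 + \left(\left(3 + 14\right) + 234782\right)} = \frac{1}{9815812 + \left(17 + 234782\right)} = \frac{1}{9815812 + 234799} = \frac{1}{10050611}$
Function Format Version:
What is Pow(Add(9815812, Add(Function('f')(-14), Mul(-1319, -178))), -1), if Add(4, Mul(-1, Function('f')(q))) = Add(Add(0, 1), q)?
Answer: Rational(1, 10050611) ≈ 9.9496e-8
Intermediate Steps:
Function('f')(q) = Add(3, Mul(-1, q)) (Function('f')(q) = Add(4, Mul(-1, Add(Add(0, 1), q))) = Add(4, Mul(-1, Add(1, q))) = Add(4, Add(-1, Mul(-1, q))) = Add(3, Mul(-1, q)))
Pow(Add(9815812, Add(Function('f')(-14), Mul(-1319, -178))), -1) = Pow(Add(9815812, Add(Add(3, Mul(-1, -14)), Mul(-1319, -178))), -1) = Pow(Add(9815812, Add(Add(3, 14), 234782)), -1) = Pow(Add(9815812, Add(17, 234782)), -1) = Pow(Add(9815812, 234799), -1) = Pow(10050611, -1) = Rational(1, 10050611)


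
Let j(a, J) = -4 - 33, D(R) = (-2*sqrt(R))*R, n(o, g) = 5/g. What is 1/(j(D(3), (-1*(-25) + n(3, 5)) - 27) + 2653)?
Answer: 1/2616 ≈ 0.00038226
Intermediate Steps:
D(R) = -2*R**(3/2)
j(a, J) = -37
1/(j(D(3), (-1*(-25) + n(3, 5)) - 27) + 2653) = 1/(-37 + 2653) = 1/2616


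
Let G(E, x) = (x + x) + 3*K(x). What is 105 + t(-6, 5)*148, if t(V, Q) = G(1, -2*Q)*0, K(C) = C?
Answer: 105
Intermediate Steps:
G(E, x) = 5*x (G(E, x) = (x + x) + 3*x = 2*x + 3*x = 5*x)
t(V, Q) = 0 (t(V, Q) = (5*(-2*Q))*0 = -10*Q*0 = 0)
105 + t(-6, 5)*148 = 105 + 0*148 = 105 + 0 = 105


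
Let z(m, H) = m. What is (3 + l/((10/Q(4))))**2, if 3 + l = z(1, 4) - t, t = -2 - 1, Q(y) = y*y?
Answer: 529/25 ≈ 21.160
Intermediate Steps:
Q(y) = y**2
t = -3
l = 1 (l = -3 + (1 - 1*(-3)) = -3 + (1 + 3) = -3 + 4 = 1)
(3 + l/((10/Q(4))))**2 = (3 + 1/(10/(4**2)))**2 = (3 + 1/(10/16))**2 = (3 + 1/(10*(1/16)))**2 = (3 + 1/(5/8))**2 = (3 + 1*(8/5))**2 = (3 + 8/5)**2 = (23/5)**2 = 529/25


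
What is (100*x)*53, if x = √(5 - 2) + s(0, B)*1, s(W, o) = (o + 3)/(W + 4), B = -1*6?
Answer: -3975 + 5300*√3 ≈ 5204.9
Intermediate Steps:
B = -6
s(W, o) = (3 + o)/(4 + W)
x = -¾ + √3 (x = √(5 - 2) + ((3 - 6)/(4 + 0))*1 = √3 + (-3/4)*1 = √3 + ((¼)*(-3))*1 = √3 - ¾*1 = √3 - ¾ = -¾ + √3 ≈ 0.98205)
(100*x)*53 = (100*(-¾ + √3))*53 = (-75 + 100*√3)*53 = -3975 + 5300*√3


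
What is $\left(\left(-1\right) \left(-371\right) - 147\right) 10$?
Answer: $2240$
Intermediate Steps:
$\left(\left(-1\right) \left(-371\right) - 147\right) 10 = \left(371 - 147\right) 10 = 224 \cdot 10 = 2240$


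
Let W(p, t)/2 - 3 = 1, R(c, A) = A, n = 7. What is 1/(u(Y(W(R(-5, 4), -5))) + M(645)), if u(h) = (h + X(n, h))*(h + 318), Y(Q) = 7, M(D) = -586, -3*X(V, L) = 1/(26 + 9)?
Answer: 21/35404 ≈ 0.00059315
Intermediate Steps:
W(p, t) = 8 (W(p, t) = 6 + 2*1 = 6 + 2 = 8)
X(V, L) = -1/105 (X(V, L) = -1/(3*(26 + 9)) = -⅓/35 = -⅓*1/35 = -1/105)
u(h) = (318 + h)*(-1/105 + h) (u(h) = (h - 1/105)*(h + 318) = (-1/105 + h)*(318 + h) = (318 + h)*(-1/105 + h))
1/(u(Y(W(R(-5, 4), -5))) + M(645)) = 1/((-106/35 + 7² + (33389/105)*7) - 586) = 1/((-106/35 + 49 + 33389/15) - 586) = 1/(47710/21 - 586) = 1/(35404/21) = 21/35404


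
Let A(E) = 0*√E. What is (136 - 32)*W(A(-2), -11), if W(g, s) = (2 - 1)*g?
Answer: 0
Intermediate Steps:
A(E) = 0
W(g, s) = g (W(g, s) = 1*g = g)
(136 - 32)*W(A(-2), -11) = (136 - 32)*0 = 104*0 = 0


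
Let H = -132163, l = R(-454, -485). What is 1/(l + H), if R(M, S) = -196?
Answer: -1/132359 ≈ -7.5552e-6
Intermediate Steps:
l = -196
1/(l + H) = 1/(-196 - 132163) = 1/(-132359) = -1/132359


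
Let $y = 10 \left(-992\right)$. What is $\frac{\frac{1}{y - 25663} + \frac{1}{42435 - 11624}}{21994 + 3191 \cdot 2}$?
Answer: $\frac{1193}{7777491385422} \approx 1.5339 \cdot 10^{-10}$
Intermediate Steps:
$y = -9920$
$\frac{\frac{1}{y - 25663} + \frac{1}{42435 - 11624}}{21994 + 3191 \cdot 2} = \frac{\frac{1}{-9920 - 25663} + \frac{1}{42435 - 11624}}{21994 + 3191 \cdot 2} = \frac{\frac{1}{-35583} + \frac{1}{30811}}{21994 + 6382} = \frac{- \frac{1}{35583} + \frac{1}{30811}}{28376} = \frac{4772}{1096347813} \cdot \frac{1}{28376} = \frac{1193}{7777491385422}$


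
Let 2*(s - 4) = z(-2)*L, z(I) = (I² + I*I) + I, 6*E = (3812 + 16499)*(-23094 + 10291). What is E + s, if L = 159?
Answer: -260038847/6 ≈ -4.3340e+7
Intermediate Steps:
E = -260041733/6 (E = ((3812 + 16499)*(-23094 + 10291))/6 = (20311*(-12803))/6 = (⅙)*(-260041733) = -260041733/6 ≈ -4.3340e+7)
z(I) = I + 2*I² (z(I) = (I² + I²) + I = 2*I² + I = I + 2*I²)
s = 481 (s = 4 + (-2*(1 + 2*(-2))*159)/2 = 4 + (-2*(1 - 4)*159)/2 = 4 + (-2*(-3)*159)/2 = 4 + (6*159)/2 = 4 + (½)*954 = 4 + 477 = 481)
E + s = -260041733/6 + 481 = -260038847/6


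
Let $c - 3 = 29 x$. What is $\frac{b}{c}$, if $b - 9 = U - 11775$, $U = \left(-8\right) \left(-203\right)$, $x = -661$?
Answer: $\frac{5071}{9583} \approx 0.52917$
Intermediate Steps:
$U = 1624$
$b = -10142$ ($b = 9 + \left(1624 - 11775\right) = 9 - 10151 = -10142$)
$c = -19166$ ($c = 3 + 29 \left(-661\right) = 3 - 19169 = -19166$)
$\frac{b}{c} = - \frac{10142}{-19166} = \left(-10142\right) \left(- \frac{1}{19166}\right) = \frac{5071}{9583}$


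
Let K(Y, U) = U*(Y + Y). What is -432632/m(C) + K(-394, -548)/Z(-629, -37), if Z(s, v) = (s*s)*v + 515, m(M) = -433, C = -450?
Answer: 3166383813936/3169170733 ≈ 999.12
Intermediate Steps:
K(Y, U) = 2*U*Y (K(Y, U) = U*(2*Y) = 2*U*Y)
Z(s, v) = 515 + v*s² (Z(s, v) = s²*v + 515 = v*s² + 515 = 515 + v*s²)
-432632/m(C) + K(-394, -548)/Z(-629, -37) = -432632/(-433) + (2*(-548)*(-394))/(515 - 37*(-629)²) = -432632*(-1/433) + 431824/(515 - 37*395641) = 432632/433 + 431824/(515 - 14638717) = 432632/433 + 431824/(-14638202) = 432632/433 + 431824*(-1/14638202) = 432632/433 - 215912/7319101 = 3166383813936/3169170733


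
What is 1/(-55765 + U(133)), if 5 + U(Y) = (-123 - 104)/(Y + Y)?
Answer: -266/14835047 ≈ -1.7931e-5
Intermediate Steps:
U(Y) = -5 - 227/(2*Y) (U(Y) = -5 + (-123 - 104)/(Y + Y) = -5 - 227*1/(2*Y) = -5 - 227/(2*Y))
1/(-55765 + U(133)) = 1/(-55765 + (-5 - 227/2/133)) = 1/(-55765 + (-5 - 227/2*1/133)) = 1/(-55765 + (-5 - 227/266)) = 1/(-55765 - 1557/266) = 1/(-14835047/266) = -266/14835047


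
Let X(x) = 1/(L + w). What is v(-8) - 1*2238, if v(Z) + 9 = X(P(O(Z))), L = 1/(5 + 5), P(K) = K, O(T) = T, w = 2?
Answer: -47177/21 ≈ -2246.5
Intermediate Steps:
L = ⅒ (L = 1/10 = ⅒ ≈ 0.10000)
X(x) = 10/21 (X(x) = 1/(⅒ + 2) = 1/(21/10) = 10/21)
v(Z) = -179/21 (v(Z) = -9 + 10/21 = -179/21)
v(-8) - 1*2238 = -179/21 - 1*2238 = -179/21 - 2238 = -47177/21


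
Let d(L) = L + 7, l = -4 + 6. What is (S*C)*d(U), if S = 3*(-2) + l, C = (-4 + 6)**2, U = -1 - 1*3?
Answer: -48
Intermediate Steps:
U = -4 (U = -1 - 3 = -4)
l = 2
C = 4 (C = 2**2 = 4)
d(L) = 7 + L
S = -4 (S = 3*(-2) + 2 = -6 + 2 = -4)
(S*C)*d(U) = (-4*4)*(7 - 4) = -16*3 = -48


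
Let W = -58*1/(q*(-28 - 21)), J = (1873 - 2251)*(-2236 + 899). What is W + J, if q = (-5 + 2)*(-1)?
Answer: 74291800/147 ≈ 5.0539e+5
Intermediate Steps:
q = 3 (q = -3*(-1) = 3)
J = 505386 (J = -378*(-1337) = 505386)
W = 58/147 (W = -58*1/(3*(-28 - 21)) = -58/((-49*3)) = -58/(-147) = -58*(-1/147) = 58/147 ≈ 0.39456)
W + J = 58/147 + 505386 = 74291800/147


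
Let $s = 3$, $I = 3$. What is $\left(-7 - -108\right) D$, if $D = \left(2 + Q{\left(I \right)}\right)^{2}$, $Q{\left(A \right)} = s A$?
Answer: $12221$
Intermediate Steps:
$Q{\left(A \right)} = 3 A$
$D = 121$ ($D = \left(2 + 3 \cdot 3\right)^{2} = \left(2 + 9\right)^{2} = 11^{2} = 121$)
$\left(-7 - -108\right) D = \left(-7 - -108\right) 121 = \left(-7 + 108\right) 121 = 101 \cdot 121 = 12221$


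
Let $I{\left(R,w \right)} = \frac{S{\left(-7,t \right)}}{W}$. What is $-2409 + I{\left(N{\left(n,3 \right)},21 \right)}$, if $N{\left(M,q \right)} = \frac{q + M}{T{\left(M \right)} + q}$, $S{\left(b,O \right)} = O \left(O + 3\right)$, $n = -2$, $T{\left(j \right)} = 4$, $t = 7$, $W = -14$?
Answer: $-2414$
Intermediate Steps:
$S{\left(b,O \right)} = O \left(3 + O\right)$
$N{\left(M,q \right)} = \frac{M + q}{4 + q}$ ($N{\left(M,q \right)} = \frac{q + M}{4 + q} = \frac{M + q}{4 + q}$)
$I{\left(R,w \right)} = -5$ ($I{\left(R,w \right)} = \frac{7 \left(3 + 7\right)}{-14} = 7 \cdot 10 \left(- \frac{1}{14}\right) = 70 \left(- \frac{1}{14}\right) = -5$)
$-2409 + I{\left(N{\left(n,3 \right)},21 \right)} = -2409 - 5 = -2414$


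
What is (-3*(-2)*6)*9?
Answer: 324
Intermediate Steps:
(-3*(-2)*6)*9 = (6*6)*9 = 36*9 = 324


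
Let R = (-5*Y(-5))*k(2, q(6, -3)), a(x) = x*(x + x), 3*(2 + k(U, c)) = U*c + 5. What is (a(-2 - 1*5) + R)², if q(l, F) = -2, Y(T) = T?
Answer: 28561/9 ≈ 3173.4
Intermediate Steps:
k(U, c) = -⅓ + U*c/3 (k(U, c) = -2 + (U*c + 5)/3 = -2 + (5 + U*c)/3 = -2 + (5/3 + U*c/3) = -⅓ + U*c/3)
a(x) = 2*x² (a(x) = x*(2*x) = 2*x²)
R = -125/3 (R = (-5*(-5))*(-⅓ + (⅓)*2*(-2)) = 25*(-⅓ - 4/3) = 25*(-5/3) = -125/3 ≈ -41.667)
(a(-2 - 1*5) + R)² = (2*(-2 - 1*5)² - 125/3)² = (2*(-2 - 5)² - 125/3)² = (2*(-7)² - 125/3)² = (2*49 - 125/3)² = (98 - 125/3)² = (169/3)² = 28561/9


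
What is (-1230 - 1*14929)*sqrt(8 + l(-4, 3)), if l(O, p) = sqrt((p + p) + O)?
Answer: -16159*sqrt(8 + sqrt(2)) ≈ -49580.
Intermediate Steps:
l(O, p) = sqrt(O + 2*p) (l(O, p) = sqrt(2*p + O) = sqrt(O + 2*p))
(-1230 - 1*14929)*sqrt(8 + l(-4, 3)) = (-1230 - 1*14929)*sqrt(8 + sqrt(-4 + 2*3)) = (-1230 - 14929)*sqrt(8 + sqrt(-4 + 6)) = -16159*sqrt(8 + sqrt(2))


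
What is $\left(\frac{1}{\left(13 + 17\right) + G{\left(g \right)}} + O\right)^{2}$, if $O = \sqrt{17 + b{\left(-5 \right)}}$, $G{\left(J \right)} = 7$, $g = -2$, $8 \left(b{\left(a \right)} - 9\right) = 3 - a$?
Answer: $\frac{36964}{1369} + \frac{6 \sqrt{3}}{37} \approx 27.282$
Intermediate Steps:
$b{\left(a \right)} = \frac{75}{8} - \frac{a}{8}$ ($b{\left(a \right)} = 9 + \frac{3 - a}{8} = 9 - \left(- \frac{3}{8} + \frac{a}{8}\right) = \frac{75}{8} - \frac{a}{8}$)
$O = 3 \sqrt{3}$ ($O = \sqrt{17 + \left(\frac{75}{8} - - \frac{5}{8}\right)} = \sqrt{17 + \left(\frac{75}{8} + \frac{5}{8}\right)} = \sqrt{17 + 10} = \sqrt{27} = 3 \sqrt{3} \approx 5.1962$)
$\left(\frac{1}{\left(13 + 17\right) + G{\left(g \right)}} + O\right)^{2} = \left(\frac{1}{\left(13 + 17\right) + 7} + 3 \sqrt{3}\right)^{2} = \left(\frac{1}{30 + 7} + 3 \sqrt{3}\right)^{2} = \left(\frac{1}{37} + 3 \sqrt{3}\right)^{2}$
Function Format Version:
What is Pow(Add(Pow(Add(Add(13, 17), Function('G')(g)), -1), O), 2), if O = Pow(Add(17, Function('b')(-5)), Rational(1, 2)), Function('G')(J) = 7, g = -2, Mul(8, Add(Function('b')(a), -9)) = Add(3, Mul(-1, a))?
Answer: Add(Rational(36964, 1369), Mul(Rational(6, 37), Pow(3, Rational(1, 2)))) ≈ 27.282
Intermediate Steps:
Function('b')(a) = Add(Rational(75, 8), Mul(Rational(-1, 8), a)) (Function('b')(a) = Add(9, Mul(Rational(1, 8), Add(3, Mul(-1, a)))) = Add(9, Add(Rational(3, 8), Mul(Rational(-1, 8), a))) = Add(Rational(75, 8), Mul(Rational(-1, 8), a)))
O = Mul(3, Pow(3, Rational(1, 2))) (O = Pow(Add(17, Add(Rational(75, 8), Mul(Rational(-1, 8), -5))), Rational(1, 2)) = Pow(Add(17, Add(Rational(75, 8), Rational(5, 8))), Rational(1, 2)) = Pow(Add(17, 10), Rational(1, 2)) = Pow(27, Rational(1, 2)) = Mul(3, Pow(3, Rational(1, 2))) ≈ 5.1962)
Pow(Add(Pow(Add(Add(13, 17), Function('G')(g)), -1), O), 2) = Pow(Add(Pow(Add(Add(13, 17), 7), -1), Mul(3, Pow(3, Rational(1, 2)))), 2) = Pow(Add(Pow(Add(30, 7), -1), Mul(3, Pow(3, Rational(1, 2)))), 2) = Pow(Add(Pow(37, -1), Mul(3, Pow(3, Rational(1, 2)))), 2) = Pow(Add(Rational(1, 37), Mul(3, Pow(3, Rational(1, 2)))), 2)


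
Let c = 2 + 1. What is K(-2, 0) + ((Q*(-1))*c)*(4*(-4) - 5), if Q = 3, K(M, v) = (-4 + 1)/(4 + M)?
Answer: 375/2 ≈ 187.50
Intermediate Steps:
c = 3
K(M, v) = -3/(4 + M)
K(-2, 0) + ((Q*(-1))*c)*(4*(-4) - 5) = -3/(4 - 2) + ((3*(-1))*3)*(4*(-4) - 5) = -3/2 + (-3*3)*(-16 - 5) = -3*½ - 9*(-21) = -3/2 + 189 = 375/2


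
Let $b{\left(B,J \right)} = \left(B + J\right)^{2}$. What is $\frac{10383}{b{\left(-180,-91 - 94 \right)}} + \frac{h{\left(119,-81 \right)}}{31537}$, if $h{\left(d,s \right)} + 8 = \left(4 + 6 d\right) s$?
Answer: $- \frac{7421716679}{4201516825} \approx -1.7664$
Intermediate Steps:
$h{\left(d,s \right)} = -8 + s \left(4 + 6 d\right)$ ($h{\left(d,s \right)} = -8 + \left(4 + 6 d\right) s = -8 + s \left(4 + 6 d\right)$)
$\frac{10383}{b{\left(-180,-91 - 94 \right)}} + \frac{h{\left(119,-81 \right)}}{31537} = \frac{10383}{\left(-180 - 185\right)^{2}} + \frac{-8 + 4 \left(-81\right) + 6 \cdot 119 \left(-81\right)}{31537} = \frac{10383}{\left(-180 - 185\right)^{2}} + \left(-8 - 324 - 57834\right) \frac{1}{31537} = \frac{10383}{\left(-180 - 185\right)^{2}} - \frac{58166}{31537} = \frac{10383}{\left(-365\right)^{2}} - \frac{58166}{31537} = \frac{10383}{133225} - \frac{58166}{31537} = - \frac{7421716679}{4201516825}$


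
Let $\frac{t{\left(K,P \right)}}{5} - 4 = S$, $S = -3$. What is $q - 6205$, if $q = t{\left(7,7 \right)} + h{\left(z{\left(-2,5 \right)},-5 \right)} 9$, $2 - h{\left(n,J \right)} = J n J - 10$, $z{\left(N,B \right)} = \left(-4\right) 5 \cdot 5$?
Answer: $16408$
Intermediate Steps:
$z{\left(N,B \right)} = -100$ ($z{\left(N,B \right)} = \left(-20\right) 5 = -100$)
$h{\left(n,J \right)} = 12 - n J^{2}$ ($h{\left(n,J \right)} = 2 - \left(J n J - 10\right) = 2 - \left(n J^{2} - 10\right) = 2 - \left(-10 + n J^{2}\right) = 12 - n J^{2}$)
$t{\left(K,P \right)} = 5$ ($t{\left(K,P \right)} = 20 + 5 \left(-3\right) = 20 - 15 = 5$)
$q = 22613$ ($q = 5 + \left(12 - - 100 \left(-5\right)^{2}\right) 9 = 5 + \left(12 - \left(-100\right) 25\right) 9 = 5 + \left(12 + 2500\right) 9 = 5 + 2512 \cdot 9 = 5 + 22608 = 22613$)
$q - 6205 = 22613 - 6205 = 16408$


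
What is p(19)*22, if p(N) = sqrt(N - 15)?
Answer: 44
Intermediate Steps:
p(N) = sqrt(-15 + N)
p(19)*22 = sqrt(-15 + 19)*22 = sqrt(4)*22 = 2*22 = 44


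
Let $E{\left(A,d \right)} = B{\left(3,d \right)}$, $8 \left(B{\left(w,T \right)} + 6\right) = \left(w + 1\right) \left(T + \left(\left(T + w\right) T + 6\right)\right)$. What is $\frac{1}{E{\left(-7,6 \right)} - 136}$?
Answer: $- \frac{1}{109} \approx -0.0091743$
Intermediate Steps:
$B{\left(w,T \right)} = -6 + \frac{\left(1 + w\right) \left(6 + T + T \left(T + w\right)\right)}{8}$ ($B{\left(w,T \right)} = -6 + \frac{\left(w + 1\right) \left(T + \left(\left(T + w\right) T + 6\right)\right)}{8} = -6 + \frac{\left(1 + w\right) \left(T + \left(T \left(T + w\right) + 6\right)\right)}{8} = -6 + \frac{\left(1 + w\right) \left(T + \left(6 + T \left(T + w\right)\right)\right)}{8} = -6 + \frac{\left(1 + w\right) \left(6 + T + T \left(T + w\right)\right)}{8}$)
$E{\left(A,d \right)} = -3 + \frac{d^{2}}{2} + 2 d$ ($E{\left(A,d \right)} = - \frac{21}{4} + \frac{d}{8} + \frac{d^{2}}{8} + \frac{3}{4} \cdot 3 + \frac{1}{4} d 3 + \frac{d 3^{2}}{8} + \frac{1}{8} \cdot 3 d^{2} = - \frac{21}{4} + \frac{d}{8} + \frac{d^{2}}{8} + \frac{9}{4} + \frac{3 d}{4} + \frac{1}{8} d 9 + \frac{3 d^{2}}{8} = - \frac{21}{4} + \frac{d}{8} + \frac{d^{2}}{8} + \frac{9}{4} + \frac{3 d}{4} + \frac{9 d}{8} + \frac{3 d^{2}}{8} = -3 + \frac{d^{2}}{2} + 2 d$)
$\frac{1}{E{\left(-7,6 \right)} - 136} = \frac{1}{\left(-3 + \frac{6^{2}}{2} + 2 \cdot 6\right) - 136} = \frac{1}{\left(-3 + \frac{1}{2} \cdot 36 + 12\right) - 136} = \frac{1}{\left(-3 + 18 + 12\right) - 136} = \frac{1}{27 - 136} = \frac{1}{-109} = - \frac{1}{109}$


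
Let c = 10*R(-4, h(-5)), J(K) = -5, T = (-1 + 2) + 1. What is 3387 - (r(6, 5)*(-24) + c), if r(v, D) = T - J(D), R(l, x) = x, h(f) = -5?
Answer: 3605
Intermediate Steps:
T = 2 (T = 1 + 1 = 2)
r(v, D) = 7 (r(v, D) = 2 - 1*(-5) = 2 + 5 = 7)
c = -50 (c = 10*(-5) = -50)
3387 - (r(6, 5)*(-24) + c) = 3387 - (7*(-24) - 50) = 3387 - (-168 - 50) = 3387 - 1*(-218) = 3387 + 218 = 3605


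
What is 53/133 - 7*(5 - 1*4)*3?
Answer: -2740/133 ≈ -20.602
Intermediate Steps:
53/133 - 7*(5 - 1*4)*3 = 53*(1/133) - 7*(5 - 4)*3 = 53/133 - 7*1*3 = 53/133 - 7*3 = 53/133 - 21 = -2740/133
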